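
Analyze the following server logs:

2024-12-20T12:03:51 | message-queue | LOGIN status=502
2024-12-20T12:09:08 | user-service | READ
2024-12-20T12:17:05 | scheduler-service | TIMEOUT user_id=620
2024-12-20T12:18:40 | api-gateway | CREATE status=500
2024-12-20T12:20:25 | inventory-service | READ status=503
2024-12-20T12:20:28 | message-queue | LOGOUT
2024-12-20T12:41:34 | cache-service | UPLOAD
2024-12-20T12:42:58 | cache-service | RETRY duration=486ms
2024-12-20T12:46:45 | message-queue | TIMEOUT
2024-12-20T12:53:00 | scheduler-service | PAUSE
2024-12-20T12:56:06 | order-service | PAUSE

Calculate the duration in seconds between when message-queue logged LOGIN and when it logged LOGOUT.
997

To find the time between events:

1. Locate the first LOGIN event for message-queue: 2024-12-20T12:03:51
2. Locate the first LOGOUT event for message-queue: 2024-12-20T12:20:28
3. Calculate the difference: 2024-12-20T12:20:28 - 2024-12-20T12:03:51 = 997 seconds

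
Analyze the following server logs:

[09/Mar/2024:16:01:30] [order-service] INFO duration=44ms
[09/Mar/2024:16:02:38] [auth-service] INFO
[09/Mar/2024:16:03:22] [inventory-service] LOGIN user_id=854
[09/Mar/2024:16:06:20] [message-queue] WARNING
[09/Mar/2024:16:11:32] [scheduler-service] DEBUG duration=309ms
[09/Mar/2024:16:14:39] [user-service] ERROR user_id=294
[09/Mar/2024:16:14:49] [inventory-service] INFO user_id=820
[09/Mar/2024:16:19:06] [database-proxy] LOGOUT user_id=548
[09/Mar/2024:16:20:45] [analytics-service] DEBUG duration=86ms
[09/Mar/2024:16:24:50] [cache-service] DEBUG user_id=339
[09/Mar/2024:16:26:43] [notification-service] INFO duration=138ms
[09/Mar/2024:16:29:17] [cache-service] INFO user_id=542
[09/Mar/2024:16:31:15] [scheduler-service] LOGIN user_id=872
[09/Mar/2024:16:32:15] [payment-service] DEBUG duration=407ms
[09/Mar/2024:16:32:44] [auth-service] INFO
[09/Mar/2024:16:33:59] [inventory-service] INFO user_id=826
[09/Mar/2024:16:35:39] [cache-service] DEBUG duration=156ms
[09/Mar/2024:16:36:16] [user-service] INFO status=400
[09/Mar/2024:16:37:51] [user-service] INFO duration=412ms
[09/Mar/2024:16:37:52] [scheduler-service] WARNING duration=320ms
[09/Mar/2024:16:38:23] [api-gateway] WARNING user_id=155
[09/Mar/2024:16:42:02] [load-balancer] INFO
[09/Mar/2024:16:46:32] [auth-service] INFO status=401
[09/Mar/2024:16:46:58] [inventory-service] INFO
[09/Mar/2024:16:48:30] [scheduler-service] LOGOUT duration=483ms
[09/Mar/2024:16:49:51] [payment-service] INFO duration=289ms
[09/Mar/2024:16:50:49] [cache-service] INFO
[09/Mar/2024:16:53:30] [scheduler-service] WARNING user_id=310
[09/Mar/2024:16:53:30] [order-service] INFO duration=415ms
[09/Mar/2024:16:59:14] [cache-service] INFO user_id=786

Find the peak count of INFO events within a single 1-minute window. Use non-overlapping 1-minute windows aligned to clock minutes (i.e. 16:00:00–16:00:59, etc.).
2

To find the burst window:

1. Divide the log period into non-overlapping 1-minute windows starting at 16:00
2. Count INFO events in each window
3. Find the window with maximum count
4. Maximum events in a window: 2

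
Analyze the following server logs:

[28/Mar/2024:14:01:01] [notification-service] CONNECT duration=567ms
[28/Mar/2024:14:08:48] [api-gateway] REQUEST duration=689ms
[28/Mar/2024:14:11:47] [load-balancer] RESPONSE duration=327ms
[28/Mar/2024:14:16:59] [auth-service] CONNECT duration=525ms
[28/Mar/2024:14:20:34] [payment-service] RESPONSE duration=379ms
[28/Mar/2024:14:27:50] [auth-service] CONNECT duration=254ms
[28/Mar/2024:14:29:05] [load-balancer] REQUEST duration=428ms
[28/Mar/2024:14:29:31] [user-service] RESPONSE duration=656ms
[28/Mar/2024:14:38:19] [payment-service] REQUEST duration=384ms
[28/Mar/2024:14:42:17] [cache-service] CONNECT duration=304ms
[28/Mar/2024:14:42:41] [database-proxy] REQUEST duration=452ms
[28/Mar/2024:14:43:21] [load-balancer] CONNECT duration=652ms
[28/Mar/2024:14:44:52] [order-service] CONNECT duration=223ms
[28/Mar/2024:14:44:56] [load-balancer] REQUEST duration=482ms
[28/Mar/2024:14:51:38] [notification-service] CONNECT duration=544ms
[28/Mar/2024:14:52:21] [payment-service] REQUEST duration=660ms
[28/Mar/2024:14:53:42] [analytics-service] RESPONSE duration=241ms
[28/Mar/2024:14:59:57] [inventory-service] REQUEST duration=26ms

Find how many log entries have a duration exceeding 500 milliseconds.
7

To count timeouts:

1. Threshold: 500ms
2. Extract duration from each log entry
3. Count entries where duration > 500
4. Timeout count: 7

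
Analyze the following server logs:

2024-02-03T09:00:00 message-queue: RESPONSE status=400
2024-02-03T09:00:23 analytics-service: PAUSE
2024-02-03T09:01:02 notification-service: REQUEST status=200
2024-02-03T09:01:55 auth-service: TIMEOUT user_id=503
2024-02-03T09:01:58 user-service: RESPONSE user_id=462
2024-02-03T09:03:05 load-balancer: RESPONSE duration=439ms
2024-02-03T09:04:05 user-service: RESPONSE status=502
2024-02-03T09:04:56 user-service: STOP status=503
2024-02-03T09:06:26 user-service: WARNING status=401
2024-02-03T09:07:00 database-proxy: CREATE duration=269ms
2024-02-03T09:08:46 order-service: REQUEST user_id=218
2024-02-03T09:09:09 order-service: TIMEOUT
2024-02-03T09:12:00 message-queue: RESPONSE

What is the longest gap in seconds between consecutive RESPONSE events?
475

To find the longest gap:

1. Extract all RESPONSE events in chronological order
2. Calculate time differences between consecutive events
3. Find the maximum difference
4. Longest gap: 475 seconds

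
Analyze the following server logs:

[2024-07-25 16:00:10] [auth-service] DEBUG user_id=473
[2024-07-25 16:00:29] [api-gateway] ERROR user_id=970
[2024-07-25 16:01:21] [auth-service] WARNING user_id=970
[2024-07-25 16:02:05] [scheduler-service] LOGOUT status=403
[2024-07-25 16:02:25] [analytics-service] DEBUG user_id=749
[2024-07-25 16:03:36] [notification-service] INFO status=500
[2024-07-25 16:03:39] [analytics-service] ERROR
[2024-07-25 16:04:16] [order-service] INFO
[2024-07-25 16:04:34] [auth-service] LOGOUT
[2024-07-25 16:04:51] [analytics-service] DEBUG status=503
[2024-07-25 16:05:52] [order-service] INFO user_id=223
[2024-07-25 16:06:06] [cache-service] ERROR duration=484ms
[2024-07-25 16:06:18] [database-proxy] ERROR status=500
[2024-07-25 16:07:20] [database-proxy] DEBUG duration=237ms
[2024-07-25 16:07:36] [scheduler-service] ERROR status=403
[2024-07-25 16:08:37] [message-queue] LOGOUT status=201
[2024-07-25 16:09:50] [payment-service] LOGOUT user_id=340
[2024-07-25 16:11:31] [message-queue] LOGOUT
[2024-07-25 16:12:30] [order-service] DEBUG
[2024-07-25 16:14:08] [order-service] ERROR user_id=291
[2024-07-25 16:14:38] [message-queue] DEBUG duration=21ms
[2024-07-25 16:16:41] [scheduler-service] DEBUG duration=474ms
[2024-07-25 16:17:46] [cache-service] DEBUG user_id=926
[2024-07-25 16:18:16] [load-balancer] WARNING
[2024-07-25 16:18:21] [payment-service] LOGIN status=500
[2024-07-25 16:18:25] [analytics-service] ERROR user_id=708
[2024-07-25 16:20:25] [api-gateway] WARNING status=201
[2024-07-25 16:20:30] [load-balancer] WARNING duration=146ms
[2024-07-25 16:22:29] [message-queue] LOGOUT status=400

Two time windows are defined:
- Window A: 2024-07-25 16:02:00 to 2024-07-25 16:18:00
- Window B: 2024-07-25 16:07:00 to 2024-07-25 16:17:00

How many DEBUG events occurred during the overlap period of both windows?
4

To find overlap events:

1. Window A: 2024-07-25 16:02:00 to 2024-07-25 16:18:00
2. Window B: 2024-07-25 16:07:00 to 2024-07-25 16:17:00
3. Overlap period: 2024-07-25 16:07:00 to 2024-07-25 16:17:00
4. Count DEBUG events in overlap: 4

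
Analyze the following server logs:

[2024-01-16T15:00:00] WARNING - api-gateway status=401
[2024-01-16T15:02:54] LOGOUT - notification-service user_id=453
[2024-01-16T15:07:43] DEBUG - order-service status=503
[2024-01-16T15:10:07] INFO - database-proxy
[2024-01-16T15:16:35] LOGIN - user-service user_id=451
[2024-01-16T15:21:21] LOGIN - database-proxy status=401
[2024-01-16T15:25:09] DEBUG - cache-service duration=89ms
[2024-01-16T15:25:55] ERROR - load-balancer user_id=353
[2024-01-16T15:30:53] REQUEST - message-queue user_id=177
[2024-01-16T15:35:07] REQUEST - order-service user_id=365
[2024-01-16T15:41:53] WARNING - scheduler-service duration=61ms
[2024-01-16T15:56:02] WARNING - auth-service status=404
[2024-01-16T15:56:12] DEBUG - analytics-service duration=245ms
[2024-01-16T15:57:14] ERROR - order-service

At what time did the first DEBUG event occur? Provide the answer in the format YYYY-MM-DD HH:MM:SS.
2024-01-16 15:07:43

To find the first event:

1. Filter for all DEBUG events
2. Sort by timestamp
3. Select the first one
4. Timestamp: 2024-01-16 15:07:43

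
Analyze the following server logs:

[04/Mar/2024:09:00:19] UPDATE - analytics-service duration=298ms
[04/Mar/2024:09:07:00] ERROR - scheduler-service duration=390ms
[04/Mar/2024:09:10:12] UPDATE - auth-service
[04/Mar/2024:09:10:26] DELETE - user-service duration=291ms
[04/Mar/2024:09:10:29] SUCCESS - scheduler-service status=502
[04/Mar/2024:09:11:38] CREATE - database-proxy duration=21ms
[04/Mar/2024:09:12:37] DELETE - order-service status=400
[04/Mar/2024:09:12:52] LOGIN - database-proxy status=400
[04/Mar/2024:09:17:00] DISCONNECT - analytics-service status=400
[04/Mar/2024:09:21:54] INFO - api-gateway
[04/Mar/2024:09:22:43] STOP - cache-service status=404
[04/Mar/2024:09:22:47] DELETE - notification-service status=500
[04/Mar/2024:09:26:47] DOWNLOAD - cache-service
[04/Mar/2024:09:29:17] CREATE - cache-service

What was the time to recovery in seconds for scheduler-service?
209

To calculate recovery time:

1. Find ERROR event for scheduler-service: 04/Mar/2024:09:07:00
2. Find next SUCCESS event for scheduler-service: 04/Mar/2024:09:10:29
3. Recovery time: 04/Mar/2024:09:10:29 - 04/Mar/2024:09:07:00 = 209 seconds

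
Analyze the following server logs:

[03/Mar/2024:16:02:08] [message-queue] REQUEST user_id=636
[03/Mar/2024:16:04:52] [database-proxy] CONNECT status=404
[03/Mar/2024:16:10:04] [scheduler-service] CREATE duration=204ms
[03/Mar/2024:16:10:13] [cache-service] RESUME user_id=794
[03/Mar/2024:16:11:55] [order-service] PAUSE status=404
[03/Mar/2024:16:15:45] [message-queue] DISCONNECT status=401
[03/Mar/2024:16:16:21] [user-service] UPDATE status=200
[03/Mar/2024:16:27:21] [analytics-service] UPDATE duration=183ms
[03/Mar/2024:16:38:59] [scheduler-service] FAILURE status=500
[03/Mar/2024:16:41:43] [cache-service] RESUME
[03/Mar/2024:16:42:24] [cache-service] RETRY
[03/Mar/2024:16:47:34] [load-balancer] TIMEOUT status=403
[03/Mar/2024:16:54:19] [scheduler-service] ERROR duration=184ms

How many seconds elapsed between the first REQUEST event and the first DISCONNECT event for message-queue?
817

To find the time between events:

1. Locate the first REQUEST event for message-queue: 03/Mar/2024:16:02:08
2. Locate the first DISCONNECT event for message-queue: 03/Mar/2024:16:15:45
3. Calculate the difference: 03/Mar/2024:16:15:45 - 03/Mar/2024:16:02:08 = 817 seconds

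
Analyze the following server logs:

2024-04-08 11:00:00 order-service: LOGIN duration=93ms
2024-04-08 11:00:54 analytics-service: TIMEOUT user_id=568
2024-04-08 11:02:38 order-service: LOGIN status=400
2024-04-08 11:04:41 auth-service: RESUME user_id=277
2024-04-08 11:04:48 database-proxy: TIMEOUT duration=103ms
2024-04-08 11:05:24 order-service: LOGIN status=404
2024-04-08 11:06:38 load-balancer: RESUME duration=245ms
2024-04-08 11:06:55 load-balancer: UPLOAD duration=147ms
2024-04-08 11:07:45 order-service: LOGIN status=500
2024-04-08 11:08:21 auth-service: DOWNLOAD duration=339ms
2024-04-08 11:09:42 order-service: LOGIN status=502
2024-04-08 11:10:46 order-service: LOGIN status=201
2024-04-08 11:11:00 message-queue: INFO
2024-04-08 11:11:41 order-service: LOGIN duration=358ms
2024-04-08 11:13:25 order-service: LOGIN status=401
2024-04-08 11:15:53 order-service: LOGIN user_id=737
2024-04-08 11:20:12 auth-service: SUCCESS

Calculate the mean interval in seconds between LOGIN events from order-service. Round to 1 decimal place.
119.1

To calculate average interval:

1. Find all LOGIN events for order-service in order
2. Calculate time gaps between consecutive events
3. Compute mean of gaps: 953 / 8 = 119.1 seconds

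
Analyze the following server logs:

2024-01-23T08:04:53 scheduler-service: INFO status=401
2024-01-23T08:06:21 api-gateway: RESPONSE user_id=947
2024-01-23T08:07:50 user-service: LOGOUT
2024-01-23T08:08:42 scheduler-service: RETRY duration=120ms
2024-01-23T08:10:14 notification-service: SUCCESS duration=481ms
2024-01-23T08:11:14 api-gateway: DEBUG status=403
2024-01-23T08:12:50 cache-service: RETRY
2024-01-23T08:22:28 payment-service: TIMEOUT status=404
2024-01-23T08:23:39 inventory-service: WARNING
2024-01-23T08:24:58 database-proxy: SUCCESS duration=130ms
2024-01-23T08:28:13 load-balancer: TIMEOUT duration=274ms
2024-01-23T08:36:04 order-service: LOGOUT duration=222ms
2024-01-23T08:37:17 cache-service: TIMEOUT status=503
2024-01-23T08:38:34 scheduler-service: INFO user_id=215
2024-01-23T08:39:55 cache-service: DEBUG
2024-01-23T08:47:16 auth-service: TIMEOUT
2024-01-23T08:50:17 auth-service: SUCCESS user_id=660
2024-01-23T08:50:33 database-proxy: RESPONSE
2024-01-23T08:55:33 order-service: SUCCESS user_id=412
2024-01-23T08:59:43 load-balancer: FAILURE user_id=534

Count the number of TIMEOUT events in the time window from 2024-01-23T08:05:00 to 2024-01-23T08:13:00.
0

To count events in the time window:

1. Window boundaries: 2024-01-23T08:05:00 to 2024-01-23T08:13:00
2. Filter for TIMEOUT events within this window
3. Count matching events: 0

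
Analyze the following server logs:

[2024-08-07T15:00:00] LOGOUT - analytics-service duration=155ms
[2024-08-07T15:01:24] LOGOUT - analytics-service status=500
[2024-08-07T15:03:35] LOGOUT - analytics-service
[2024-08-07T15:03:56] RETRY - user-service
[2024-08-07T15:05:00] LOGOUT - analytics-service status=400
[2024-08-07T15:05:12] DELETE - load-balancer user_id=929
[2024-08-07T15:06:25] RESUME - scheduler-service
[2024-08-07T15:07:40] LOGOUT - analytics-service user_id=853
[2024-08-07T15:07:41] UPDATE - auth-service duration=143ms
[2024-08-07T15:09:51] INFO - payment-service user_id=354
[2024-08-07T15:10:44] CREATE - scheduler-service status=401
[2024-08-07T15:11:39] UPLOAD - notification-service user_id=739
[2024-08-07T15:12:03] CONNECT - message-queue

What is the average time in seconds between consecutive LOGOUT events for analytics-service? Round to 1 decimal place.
115.0

To calculate average interval:

1. Find all LOGOUT events for analytics-service in order
2. Calculate time gaps between consecutive events
3. Compute mean of gaps: 460 / 4 = 115.0 seconds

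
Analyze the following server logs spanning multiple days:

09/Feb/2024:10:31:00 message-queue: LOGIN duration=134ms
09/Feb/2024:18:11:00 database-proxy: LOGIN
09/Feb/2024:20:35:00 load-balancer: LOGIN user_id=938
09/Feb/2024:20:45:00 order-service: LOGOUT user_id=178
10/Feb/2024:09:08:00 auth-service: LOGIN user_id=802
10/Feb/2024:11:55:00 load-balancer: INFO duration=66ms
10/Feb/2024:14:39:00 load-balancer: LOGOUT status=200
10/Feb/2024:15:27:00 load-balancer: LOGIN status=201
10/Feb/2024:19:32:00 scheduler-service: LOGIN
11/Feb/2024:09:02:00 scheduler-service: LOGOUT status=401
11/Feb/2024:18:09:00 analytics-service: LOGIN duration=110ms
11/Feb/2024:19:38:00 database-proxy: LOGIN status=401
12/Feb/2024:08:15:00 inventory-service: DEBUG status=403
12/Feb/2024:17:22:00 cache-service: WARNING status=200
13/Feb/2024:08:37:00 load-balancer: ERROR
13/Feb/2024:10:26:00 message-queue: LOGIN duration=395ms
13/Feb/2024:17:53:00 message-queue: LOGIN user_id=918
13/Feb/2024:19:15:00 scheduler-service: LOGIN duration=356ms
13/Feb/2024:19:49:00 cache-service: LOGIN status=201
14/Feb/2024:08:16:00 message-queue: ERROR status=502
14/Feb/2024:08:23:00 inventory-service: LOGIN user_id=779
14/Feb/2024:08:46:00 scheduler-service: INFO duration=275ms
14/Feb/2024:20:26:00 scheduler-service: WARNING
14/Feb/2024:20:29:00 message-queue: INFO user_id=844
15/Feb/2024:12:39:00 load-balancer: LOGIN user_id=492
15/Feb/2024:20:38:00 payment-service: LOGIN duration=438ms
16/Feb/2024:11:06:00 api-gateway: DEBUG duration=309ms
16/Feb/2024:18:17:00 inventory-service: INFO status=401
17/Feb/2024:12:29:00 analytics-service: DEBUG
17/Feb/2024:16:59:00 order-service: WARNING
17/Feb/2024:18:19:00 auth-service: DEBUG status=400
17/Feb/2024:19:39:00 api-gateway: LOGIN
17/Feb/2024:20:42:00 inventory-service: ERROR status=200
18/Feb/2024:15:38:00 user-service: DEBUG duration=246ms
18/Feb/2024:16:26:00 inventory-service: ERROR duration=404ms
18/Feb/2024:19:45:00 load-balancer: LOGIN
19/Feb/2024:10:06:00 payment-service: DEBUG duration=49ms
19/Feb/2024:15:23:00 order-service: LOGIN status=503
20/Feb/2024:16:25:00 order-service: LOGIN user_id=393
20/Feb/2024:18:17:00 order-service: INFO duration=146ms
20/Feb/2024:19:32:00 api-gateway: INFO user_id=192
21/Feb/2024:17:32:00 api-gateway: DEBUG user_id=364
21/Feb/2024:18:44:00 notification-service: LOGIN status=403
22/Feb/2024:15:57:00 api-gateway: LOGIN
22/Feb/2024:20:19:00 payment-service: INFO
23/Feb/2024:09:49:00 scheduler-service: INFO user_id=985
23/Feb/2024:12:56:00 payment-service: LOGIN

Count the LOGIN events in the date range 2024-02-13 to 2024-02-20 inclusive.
11

To filter by date range:

1. Date range: 2024-02-13 through 2024-02-20, both dates inclusive
2. Filter for LOGIN events whose date falls in this range
3. Count matching events: 11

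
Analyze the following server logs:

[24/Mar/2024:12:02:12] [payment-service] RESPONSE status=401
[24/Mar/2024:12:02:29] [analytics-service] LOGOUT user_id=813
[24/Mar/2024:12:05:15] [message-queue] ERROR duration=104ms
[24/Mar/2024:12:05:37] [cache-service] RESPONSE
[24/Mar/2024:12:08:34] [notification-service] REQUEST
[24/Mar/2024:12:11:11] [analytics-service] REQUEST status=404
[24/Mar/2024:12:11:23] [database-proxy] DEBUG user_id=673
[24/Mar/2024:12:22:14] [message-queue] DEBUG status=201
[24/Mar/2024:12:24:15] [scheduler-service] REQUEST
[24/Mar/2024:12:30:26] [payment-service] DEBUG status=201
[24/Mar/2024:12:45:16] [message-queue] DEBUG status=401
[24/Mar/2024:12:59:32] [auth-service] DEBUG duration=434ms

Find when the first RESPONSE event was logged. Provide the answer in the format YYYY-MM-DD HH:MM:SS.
2024-03-24 12:02:12

To find the first event:

1. Filter for all RESPONSE events
2. Sort by timestamp
3. Select the first one
4. Timestamp: 2024-03-24 12:02:12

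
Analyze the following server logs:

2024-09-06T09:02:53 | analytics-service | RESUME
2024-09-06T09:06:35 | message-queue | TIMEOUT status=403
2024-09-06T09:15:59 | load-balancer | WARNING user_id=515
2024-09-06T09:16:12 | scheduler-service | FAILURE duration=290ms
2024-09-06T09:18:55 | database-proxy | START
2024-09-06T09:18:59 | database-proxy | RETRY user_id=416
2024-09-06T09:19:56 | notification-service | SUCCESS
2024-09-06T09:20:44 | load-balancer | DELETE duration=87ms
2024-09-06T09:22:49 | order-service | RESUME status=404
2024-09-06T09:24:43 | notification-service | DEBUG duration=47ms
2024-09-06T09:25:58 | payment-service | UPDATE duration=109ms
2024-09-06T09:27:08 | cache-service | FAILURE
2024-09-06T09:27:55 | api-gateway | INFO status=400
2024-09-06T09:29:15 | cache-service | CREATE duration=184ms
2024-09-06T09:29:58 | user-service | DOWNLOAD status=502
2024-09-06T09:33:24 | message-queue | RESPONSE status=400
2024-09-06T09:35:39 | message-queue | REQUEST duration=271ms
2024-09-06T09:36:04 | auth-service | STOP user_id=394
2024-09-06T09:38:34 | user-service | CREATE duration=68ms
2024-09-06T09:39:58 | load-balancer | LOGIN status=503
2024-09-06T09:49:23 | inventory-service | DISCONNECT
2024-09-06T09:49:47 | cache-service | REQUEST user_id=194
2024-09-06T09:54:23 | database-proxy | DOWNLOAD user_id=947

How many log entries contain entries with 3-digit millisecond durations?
4

To find matching entries:

1. Pattern to match: entries with 3-digit millisecond durations
2. Scan each log entry for the pattern
3. Count matches: 4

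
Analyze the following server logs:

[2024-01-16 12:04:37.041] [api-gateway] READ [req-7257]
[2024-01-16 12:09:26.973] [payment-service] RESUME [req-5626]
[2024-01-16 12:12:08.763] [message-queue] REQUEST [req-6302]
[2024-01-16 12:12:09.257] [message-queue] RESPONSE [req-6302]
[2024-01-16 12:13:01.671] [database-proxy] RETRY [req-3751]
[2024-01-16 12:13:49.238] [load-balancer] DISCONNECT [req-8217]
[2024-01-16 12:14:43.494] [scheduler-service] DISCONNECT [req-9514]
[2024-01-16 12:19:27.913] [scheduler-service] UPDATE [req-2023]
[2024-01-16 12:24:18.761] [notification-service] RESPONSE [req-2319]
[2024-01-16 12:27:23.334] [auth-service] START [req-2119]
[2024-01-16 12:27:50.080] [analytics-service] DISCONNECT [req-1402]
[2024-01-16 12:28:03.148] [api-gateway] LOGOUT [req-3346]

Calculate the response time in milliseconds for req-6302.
494

To calculate latency:

1. Find REQUEST with id req-6302: 2024-01-16 12:12:08.763
2. Find RESPONSE with id req-6302: 2024-01-16 12:12:09.257
3. Latency: 2024-01-16 12:12:09.257 - 2024-01-16 12:12:08.763 = 494ms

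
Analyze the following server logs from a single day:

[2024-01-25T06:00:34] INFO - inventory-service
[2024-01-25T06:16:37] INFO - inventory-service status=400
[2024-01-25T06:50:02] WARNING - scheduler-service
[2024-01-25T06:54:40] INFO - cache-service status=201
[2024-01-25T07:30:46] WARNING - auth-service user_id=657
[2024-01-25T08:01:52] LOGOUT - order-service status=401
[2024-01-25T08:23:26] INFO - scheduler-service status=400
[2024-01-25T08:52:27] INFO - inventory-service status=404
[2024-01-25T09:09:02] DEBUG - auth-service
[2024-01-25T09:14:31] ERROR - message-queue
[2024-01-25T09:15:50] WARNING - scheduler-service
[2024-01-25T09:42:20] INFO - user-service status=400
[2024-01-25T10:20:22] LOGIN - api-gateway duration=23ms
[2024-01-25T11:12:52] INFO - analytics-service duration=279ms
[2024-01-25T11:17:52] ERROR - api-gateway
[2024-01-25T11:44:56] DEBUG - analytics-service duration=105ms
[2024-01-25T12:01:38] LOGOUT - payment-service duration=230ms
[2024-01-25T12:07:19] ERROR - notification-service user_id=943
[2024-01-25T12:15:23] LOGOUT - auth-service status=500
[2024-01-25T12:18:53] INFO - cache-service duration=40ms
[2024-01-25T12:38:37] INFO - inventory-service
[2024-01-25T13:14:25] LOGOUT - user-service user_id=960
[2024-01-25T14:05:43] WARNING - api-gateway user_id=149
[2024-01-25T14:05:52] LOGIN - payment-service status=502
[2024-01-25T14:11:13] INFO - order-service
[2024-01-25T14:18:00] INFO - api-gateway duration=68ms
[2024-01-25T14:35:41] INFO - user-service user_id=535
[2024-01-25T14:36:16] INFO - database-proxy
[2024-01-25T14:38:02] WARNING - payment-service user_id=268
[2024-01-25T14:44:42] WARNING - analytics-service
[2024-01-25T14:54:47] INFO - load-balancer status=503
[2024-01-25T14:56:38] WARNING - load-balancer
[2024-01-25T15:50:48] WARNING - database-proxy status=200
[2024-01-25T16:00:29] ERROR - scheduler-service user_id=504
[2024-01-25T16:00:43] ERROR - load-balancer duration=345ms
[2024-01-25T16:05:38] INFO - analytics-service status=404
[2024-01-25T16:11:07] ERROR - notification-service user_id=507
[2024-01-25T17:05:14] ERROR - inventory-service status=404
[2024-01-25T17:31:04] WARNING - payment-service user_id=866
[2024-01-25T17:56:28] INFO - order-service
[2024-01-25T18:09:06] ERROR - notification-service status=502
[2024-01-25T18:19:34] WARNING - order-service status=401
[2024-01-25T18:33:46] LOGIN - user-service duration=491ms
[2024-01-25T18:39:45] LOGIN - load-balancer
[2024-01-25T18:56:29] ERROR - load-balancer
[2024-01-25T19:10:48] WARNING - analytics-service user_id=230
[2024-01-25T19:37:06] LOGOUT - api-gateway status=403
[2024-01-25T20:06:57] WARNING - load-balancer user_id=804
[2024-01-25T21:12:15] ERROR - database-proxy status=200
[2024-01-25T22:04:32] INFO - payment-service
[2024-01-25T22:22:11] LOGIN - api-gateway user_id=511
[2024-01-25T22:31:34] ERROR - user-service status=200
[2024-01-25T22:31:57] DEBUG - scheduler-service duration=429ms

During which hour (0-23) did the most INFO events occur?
14

To find the peak hour:

1. Group all INFO events by hour
2. Count events in each hour
3. Find hour with maximum count
4. Peak hour: 14 (with 5 events)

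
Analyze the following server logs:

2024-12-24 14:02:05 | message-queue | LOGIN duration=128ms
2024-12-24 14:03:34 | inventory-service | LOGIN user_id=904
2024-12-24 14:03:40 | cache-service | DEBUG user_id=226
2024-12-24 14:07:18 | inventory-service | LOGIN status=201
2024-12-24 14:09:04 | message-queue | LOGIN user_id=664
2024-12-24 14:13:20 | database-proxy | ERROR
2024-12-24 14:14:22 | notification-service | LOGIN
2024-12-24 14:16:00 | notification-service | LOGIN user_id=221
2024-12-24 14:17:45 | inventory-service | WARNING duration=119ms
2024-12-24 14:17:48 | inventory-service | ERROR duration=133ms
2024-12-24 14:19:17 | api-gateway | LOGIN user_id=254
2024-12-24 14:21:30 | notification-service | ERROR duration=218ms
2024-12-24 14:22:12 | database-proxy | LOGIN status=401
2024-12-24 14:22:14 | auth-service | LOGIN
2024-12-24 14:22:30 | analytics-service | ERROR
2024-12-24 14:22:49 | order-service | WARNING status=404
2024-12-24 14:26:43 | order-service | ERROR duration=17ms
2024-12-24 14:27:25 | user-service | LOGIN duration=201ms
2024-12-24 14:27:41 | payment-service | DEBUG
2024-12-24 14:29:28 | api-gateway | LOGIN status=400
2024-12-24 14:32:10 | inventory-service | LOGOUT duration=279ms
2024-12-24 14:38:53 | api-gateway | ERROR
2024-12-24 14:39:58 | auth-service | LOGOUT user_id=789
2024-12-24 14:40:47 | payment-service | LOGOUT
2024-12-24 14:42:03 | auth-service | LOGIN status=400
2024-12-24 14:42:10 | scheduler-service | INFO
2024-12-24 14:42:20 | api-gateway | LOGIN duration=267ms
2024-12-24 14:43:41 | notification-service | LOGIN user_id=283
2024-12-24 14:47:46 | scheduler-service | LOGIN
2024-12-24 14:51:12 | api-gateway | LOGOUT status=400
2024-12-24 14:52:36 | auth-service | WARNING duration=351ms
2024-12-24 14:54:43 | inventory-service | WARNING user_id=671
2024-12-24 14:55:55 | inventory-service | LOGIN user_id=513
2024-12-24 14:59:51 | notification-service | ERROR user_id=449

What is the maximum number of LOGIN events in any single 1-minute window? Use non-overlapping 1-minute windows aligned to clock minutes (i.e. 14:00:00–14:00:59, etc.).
2

To find the burst window:

1. Divide the log period into non-overlapping 1-minute windows starting at 14:00
2. Count LOGIN events in each window
3. Find the window with maximum count
4. Maximum events in a window: 2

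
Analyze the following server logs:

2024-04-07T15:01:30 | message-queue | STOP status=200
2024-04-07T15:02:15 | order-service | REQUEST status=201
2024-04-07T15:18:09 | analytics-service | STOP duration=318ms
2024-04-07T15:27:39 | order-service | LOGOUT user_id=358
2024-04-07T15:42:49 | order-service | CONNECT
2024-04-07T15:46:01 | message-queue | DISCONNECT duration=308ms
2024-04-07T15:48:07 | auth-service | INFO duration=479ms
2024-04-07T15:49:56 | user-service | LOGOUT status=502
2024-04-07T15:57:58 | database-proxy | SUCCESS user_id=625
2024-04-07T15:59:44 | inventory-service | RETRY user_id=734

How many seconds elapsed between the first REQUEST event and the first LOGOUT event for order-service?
1524

To find the time between events:

1. Locate the first REQUEST event for order-service: 2024-04-07T15:02:15
2. Locate the first LOGOUT event for order-service: 2024-04-07T15:27:39
3. Calculate the difference: 2024-04-07T15:27:39 - 2024-04-07T15:02:15 = 1524 seconds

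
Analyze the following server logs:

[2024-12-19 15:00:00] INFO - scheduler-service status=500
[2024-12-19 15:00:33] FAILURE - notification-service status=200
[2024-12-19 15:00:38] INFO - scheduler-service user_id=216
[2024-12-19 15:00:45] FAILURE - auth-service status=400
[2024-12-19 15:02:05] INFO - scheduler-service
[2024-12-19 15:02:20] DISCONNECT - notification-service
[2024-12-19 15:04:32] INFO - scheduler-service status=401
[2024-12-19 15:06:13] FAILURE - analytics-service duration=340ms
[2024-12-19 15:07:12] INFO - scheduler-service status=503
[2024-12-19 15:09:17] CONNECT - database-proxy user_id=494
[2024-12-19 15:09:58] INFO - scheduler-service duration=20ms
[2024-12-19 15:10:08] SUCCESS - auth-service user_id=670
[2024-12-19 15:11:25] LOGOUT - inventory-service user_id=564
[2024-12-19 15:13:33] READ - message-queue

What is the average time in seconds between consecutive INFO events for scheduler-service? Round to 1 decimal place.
119.6

To calculate average interval:

1. Find all INFO events for scheduler-service in order
2. Calculate time gaps between consecutive events
3. Compute mean of gaps: 598 / 5 = 119.6 seconds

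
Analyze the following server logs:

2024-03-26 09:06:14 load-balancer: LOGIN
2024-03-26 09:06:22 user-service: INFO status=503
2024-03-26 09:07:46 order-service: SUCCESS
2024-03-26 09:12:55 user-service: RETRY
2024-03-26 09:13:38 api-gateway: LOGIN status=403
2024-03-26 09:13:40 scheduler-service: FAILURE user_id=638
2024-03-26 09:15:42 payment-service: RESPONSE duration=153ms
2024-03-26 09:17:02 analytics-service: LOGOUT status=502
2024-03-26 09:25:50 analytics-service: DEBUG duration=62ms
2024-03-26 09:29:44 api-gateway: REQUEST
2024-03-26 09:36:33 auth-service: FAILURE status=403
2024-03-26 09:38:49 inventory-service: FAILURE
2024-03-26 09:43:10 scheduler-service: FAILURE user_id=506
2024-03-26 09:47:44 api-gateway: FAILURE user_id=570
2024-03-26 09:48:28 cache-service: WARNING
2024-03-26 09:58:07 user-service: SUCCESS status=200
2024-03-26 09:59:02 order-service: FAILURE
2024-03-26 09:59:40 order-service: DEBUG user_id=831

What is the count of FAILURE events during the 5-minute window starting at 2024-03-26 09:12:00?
1

To count events in the time window:

1. Window boundaries: 2024-03-26 09:12:00 to 2024-03-26 09:17:00
2. Filter for FAILURE events within this window
3. Count matching events: 1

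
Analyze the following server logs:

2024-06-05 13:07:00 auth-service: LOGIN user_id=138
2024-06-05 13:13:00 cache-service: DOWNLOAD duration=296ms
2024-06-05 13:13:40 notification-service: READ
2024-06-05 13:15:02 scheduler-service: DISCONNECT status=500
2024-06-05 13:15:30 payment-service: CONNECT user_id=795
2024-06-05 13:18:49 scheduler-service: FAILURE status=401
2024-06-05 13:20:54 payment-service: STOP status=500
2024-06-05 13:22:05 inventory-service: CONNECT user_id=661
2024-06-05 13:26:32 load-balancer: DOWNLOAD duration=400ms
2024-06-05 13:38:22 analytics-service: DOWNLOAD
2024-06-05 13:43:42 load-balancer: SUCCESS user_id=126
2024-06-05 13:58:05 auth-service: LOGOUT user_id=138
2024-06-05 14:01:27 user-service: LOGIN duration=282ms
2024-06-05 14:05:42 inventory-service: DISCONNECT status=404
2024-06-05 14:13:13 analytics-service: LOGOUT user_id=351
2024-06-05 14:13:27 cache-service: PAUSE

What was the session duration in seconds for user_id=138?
3065

To calculate session duration:

1. Find LOGIN event for user_id=138: 2024-06-05 13:07:00
2. Find LOGOUT event for user_id=138: 2024-06-05 13:58:05
3. Session duration: 2024-06-05 13:58:05 - 2024-06-05 13:07:00 = 3065 seconds (51 minutes)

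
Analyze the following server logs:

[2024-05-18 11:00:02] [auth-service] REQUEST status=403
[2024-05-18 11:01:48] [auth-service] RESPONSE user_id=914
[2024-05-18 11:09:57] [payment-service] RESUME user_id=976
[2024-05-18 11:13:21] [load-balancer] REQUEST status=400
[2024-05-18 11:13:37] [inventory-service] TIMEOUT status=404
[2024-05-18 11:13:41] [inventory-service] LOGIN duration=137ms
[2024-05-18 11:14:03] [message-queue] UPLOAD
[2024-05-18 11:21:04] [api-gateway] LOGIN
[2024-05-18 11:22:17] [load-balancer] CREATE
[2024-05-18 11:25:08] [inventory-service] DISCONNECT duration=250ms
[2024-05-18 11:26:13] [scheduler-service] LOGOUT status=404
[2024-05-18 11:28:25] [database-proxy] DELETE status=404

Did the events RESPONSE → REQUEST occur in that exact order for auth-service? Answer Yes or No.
No

To verify sequence order:

1. Find all events in sequence RESPONSE → REQUEST for auth-service
2. Extract their timestamps
3. Check if timestamps are in ascending order
4. Result: No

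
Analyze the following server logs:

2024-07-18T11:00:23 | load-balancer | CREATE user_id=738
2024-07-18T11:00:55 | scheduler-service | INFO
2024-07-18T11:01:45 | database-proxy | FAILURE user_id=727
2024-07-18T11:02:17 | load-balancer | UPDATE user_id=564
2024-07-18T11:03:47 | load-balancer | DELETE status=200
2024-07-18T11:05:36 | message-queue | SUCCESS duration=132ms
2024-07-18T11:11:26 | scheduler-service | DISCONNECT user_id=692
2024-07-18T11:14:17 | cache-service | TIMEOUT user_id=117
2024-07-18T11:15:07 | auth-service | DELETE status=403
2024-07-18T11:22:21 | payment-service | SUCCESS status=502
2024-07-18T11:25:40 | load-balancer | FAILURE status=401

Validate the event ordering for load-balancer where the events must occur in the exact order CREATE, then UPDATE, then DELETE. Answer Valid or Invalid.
Valid

To validate ordering:

1. Required order: CREATE → UPDATE → DELETE
2. Rule: the events must occur in the exact order CREATE, then UPDATE, then DELETE
3. Check actual order of events for load-balancer
4. Result: Valid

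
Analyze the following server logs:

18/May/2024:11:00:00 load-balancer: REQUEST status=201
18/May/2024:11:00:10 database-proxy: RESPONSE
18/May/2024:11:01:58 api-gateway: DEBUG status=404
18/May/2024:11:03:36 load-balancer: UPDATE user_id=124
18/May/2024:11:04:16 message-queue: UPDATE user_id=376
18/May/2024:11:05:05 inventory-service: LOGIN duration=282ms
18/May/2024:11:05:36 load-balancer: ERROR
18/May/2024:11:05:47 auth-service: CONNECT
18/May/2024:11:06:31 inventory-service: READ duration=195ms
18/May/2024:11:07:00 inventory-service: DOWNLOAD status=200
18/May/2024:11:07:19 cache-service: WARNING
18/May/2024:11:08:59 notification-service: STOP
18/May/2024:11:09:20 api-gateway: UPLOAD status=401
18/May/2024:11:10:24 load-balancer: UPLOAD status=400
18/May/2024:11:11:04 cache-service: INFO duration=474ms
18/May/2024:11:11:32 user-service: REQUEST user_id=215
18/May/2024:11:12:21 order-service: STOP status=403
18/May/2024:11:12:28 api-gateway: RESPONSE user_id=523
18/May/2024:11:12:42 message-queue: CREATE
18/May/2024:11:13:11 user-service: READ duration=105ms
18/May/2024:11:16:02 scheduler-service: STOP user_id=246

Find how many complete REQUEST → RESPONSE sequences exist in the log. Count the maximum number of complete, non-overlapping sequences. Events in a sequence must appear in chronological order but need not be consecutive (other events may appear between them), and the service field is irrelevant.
2

To count sequences:

1. Look for pattern: REQUEST → RESPONSE
2. Greedily scan the log in chronological order, matching each sequence element in turn (ignoring service)
3. Each time the full pattern completes, increment the count and restart matching from the next event
4. Complete non-overlapping sequences found: 2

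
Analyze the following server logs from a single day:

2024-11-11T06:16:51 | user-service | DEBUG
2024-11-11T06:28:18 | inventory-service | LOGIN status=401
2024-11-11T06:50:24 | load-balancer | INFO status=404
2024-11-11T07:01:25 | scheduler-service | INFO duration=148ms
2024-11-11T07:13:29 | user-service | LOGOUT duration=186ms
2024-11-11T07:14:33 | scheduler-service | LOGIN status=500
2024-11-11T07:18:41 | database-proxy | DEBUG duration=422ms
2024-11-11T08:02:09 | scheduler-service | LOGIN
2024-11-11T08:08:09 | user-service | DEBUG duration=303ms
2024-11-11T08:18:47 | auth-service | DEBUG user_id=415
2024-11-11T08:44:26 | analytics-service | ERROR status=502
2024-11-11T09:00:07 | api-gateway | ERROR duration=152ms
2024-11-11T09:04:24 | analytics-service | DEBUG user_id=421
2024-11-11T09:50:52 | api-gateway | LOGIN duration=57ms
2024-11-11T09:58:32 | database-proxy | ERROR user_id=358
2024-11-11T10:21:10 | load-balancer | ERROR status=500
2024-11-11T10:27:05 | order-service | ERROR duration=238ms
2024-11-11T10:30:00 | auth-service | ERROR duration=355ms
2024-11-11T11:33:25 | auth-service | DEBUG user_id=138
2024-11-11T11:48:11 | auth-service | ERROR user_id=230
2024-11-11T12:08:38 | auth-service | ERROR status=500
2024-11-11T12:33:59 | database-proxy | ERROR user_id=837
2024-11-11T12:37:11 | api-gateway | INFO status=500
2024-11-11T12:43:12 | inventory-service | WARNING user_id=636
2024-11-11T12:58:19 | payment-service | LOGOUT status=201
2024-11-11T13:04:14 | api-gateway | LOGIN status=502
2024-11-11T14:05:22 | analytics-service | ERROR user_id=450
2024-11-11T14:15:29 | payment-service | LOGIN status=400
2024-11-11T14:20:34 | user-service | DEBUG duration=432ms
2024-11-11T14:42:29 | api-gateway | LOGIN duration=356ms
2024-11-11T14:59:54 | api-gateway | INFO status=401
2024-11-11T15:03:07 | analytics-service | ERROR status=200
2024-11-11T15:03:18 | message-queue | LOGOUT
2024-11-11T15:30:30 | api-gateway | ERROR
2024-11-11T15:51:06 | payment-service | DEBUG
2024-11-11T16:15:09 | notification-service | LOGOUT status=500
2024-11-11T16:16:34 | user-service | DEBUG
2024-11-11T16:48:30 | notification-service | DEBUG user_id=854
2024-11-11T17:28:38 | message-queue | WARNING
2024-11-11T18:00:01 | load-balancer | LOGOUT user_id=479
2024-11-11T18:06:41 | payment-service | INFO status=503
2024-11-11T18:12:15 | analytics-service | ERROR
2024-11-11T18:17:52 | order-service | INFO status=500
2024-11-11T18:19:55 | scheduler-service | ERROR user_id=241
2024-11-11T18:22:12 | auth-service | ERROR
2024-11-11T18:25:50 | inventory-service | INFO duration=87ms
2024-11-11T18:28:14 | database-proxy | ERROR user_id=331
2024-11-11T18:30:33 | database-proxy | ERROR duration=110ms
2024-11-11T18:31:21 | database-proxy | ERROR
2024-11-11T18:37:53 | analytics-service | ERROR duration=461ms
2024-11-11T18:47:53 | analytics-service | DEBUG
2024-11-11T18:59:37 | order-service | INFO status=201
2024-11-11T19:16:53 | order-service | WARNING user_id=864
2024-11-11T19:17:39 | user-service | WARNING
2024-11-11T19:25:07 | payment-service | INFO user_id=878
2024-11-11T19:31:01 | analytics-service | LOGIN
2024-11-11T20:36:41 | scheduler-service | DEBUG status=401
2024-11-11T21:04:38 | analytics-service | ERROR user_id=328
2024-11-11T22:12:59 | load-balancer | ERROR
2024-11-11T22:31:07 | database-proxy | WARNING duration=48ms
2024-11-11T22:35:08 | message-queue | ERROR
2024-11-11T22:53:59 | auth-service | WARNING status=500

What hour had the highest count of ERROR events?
18

To find the peak hour:

1. Group all ERROR events by hour
2. Count events in each hour
3. Find hour with maximum count
4. Peak hour: 18 (with 7 events)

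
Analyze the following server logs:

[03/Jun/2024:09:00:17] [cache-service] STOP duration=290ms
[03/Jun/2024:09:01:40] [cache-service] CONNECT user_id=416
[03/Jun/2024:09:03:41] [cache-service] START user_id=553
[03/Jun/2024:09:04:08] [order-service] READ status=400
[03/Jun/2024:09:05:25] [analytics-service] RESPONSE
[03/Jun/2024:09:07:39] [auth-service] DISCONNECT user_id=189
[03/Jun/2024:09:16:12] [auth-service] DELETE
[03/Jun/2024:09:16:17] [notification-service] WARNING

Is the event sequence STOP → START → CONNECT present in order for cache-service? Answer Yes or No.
No

To verify sequence order:

1. Find all events in sequence STOP → START → CONNECT for cache-service
2. Extract their timestamps
3. Check if timestamps are in ascending order
4. Result: No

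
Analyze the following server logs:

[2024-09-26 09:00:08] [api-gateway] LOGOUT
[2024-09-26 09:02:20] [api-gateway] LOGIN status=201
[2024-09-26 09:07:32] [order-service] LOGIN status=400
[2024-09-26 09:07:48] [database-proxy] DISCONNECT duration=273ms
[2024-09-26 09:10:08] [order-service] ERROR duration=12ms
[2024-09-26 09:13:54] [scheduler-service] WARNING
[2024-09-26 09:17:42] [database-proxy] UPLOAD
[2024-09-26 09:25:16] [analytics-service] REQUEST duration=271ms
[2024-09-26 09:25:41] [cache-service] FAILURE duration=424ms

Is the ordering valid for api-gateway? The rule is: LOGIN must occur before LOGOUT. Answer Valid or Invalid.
Invalid

To validate ordering:

1. Required order: LOGIN → LOGOUT
2. Rule: LOGIN must occur before LOGOUT
3. Check actual order of events for api-gateway
4. Result: Invalid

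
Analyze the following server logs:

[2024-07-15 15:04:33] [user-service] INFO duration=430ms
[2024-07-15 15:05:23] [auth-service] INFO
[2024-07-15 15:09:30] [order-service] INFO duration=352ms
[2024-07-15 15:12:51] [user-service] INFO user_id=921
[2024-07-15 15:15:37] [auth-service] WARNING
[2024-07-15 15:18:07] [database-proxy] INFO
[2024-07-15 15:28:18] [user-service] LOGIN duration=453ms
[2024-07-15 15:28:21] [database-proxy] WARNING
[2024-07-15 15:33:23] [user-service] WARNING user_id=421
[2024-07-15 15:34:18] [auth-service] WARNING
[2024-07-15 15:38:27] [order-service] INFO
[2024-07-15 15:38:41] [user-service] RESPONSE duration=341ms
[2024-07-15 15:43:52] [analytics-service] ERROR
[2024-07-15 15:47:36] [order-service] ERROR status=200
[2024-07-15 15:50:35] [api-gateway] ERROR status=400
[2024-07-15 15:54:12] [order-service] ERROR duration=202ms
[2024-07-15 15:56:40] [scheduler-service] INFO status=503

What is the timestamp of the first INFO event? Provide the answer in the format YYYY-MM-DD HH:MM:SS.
2024-07-15 15:04:33

To find the first event:

1. Filter for all INFO events
2. Sort by timestamp
3. Select the first one
4. Timestamp: 2024-07-15 15:04:33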